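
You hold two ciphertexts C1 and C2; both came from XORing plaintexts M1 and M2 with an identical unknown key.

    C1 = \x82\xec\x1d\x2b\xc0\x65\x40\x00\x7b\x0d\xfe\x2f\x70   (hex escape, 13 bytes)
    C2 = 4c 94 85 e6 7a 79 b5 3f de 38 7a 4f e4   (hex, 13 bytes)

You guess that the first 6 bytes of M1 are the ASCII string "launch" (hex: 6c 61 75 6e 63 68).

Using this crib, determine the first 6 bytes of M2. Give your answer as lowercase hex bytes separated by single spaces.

a2 19 ed a3 d9 74

First, C1 ⊕ C2 = (M1 ⊕ K) ⊕ (M2 ⊕ K) = M1 ⊕ M2, so the key drops out. Then M2 = (M1 ⊕ M2) ⊕ M1 over the first 6 bytes.
byte 0: (82 xor 4c) xor 6c = ce xor 6c = a2
byte 1: (ec xor 94) xor 61 = 78 xor 61 = 19
byte 2: (1d xor 85) xor 75 = 98 xor 75 = ed
byte 3: (2b xor e6) xor 6e = cd xor 6e = a3
byte 4: (c0 xor 7a) xor 63 = ba xor 63 = d9
byte 5: (65 xor 79) xor 68 = 1c xor 68 = 74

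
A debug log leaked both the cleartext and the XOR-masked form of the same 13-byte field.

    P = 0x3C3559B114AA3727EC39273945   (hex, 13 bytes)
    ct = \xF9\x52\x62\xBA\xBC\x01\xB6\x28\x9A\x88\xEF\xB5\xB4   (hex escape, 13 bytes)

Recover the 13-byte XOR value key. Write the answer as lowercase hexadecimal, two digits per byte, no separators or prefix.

Since ct = P ⊕ key, XORing both sides with P gives key = P ⊕ ct.
00111100 ^ 11111001 = 11000101
00110101 ^ 01010010 = 01100111
01011001 ^ 01100010 = 00111011
10110001 ^ 10111010 = 00001011
00010100 ^ 10111100 = 10101000
10101010 ^ 00000001 = 10101011
00110111 ^ 10110110 = 10000001
00100111 ^ 00101000 = 00001111
11101100 ^ 10011010 = 01110110
00111001 ^ 10001000 = 10110001
00100111 ^ 11101111 = 11001000
00111001 ^ 10110101 = 10001100
01000101 ^ 10110100 = 11110001

c5673b0ba8ab810f76b1c88cf1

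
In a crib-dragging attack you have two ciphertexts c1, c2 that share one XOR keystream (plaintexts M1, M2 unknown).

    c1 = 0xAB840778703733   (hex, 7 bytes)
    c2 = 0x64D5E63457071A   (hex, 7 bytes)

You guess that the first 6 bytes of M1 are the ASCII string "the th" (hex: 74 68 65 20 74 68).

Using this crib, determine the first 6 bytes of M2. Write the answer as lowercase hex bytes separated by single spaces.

bb 39 84 6c 53 58

First, c1 ⊕ c2 = (M1 ⊕ K) ⊕ (M2 ⊕ K) = M1 ⊕ M2, so the key drops out. Then M2 = (M1 ⊕ M2) ⊕ M1 over the first 6 bytes.
byte 0: (ab xor 64) xor 74 = cf xor 74 = bb
byte 1: (84 xor d5) xor 68 = 51 xor 68 = 39
byte 2: (07 xor e6) xor 65 = e1 xor 65 = 84
byte 3: (78 xor 34) xor 20 = 4c xor 20 = 6c
byte 4: (70 xor 57) xor 74 = 27 xor 74 = 53
byte 5: (37 xor 07) xor 68 = 30 xor 68 = 58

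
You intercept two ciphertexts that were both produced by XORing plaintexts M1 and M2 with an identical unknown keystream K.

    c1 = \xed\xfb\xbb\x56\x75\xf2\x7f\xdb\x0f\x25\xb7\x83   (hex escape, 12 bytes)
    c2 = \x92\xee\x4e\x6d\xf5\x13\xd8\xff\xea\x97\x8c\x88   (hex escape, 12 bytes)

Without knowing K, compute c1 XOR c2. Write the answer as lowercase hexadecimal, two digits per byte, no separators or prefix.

c1 ⊕ c2 = (M1 ⊕ K) ⊕ (M2 ⊕ K) = M1 ⊕ M2 — the shared key cancels under XOR.
byte 0: 237 ^ 146 = 127
byte 1: 251 ^ 238 =  21
byte 2: 187 ^  78 = 245
byte 3:  86 ^ 109 =  59
byte 4: 117 ^ 245 = 128
byte 5: 242 ^  19 = 225
byte 6: 127 ^ 216 = 167
byte 7: 219 ^ 255 =  36
byte 8:  15 ^ 234 = 229
byte 9:  37 ^ 151 = 178
byte 10: 183 ^ 140 =  59
byte 11: 131 ^ 136 =  11

7f15f53b80e1a724e5b23b0b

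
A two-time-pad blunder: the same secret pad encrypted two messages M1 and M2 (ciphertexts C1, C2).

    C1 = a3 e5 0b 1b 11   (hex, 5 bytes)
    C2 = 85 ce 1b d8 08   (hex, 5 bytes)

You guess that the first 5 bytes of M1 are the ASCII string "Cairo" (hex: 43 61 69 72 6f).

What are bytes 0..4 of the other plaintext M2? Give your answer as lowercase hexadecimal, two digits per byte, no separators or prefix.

654a79b176

First, C1 ⊕ C2 = (M1 ⊕ K) ⊕ (M2 ⊕ K) = M1 ⊕ M2, so the key drops out. Then M2 = (M1 ⊕ M2) ⊕ M1 over the first 5 bytes.
byte 0: (a3 ^ 85) ^ 43 = 26 ^ 43 = 65
byte 1: (e5 ^ ce) ^ 61 = 2b ^ 61 = 4a
byte 2: (0b ^ 1b) ^ 69 = 10 ^ 69 = 79
byte 3: (1b ^ d8) ^ 72 = c3 ^ 72 = b1
byte 4: (11 ^ 08) ^ 6f = 19 ^ 6f = 76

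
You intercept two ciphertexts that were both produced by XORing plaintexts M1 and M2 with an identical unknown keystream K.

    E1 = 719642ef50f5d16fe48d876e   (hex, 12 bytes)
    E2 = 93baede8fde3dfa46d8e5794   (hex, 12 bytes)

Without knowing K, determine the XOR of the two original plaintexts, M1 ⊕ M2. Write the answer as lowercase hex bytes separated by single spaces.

E1 ⊕ E2 = (M1 ⊕ K) ⊕ (M2 ⊕ K) = M1 ⊕ M2 — the shared key cancels under XOR.
113 xor 147 = 226
150 xor 186 =  44
 66 xor 237 = 175
239 xor 232 =   7
 80 xor 253 = 173
245 xor 227 =  22
209 xor 223 =  14
111 xor 164 = 203
228 xor 109 = 137
141 xor 142 =   3
135 xor  87 = 208
110 xor 148 = 250

e2 2c af 07 ad 16 0e cb 89 03 d0 fa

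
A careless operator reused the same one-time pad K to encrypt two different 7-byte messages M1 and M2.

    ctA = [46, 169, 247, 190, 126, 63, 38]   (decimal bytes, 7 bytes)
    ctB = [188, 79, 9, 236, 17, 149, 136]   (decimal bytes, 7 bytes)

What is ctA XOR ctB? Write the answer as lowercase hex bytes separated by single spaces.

92 e6 fe 52 6f aa ae

ctA ⊕ ctB = (M1 ⊕ K) ⊕ (M2 ⊕ K) = M1 ⊕ M2 — the shared key cancels under XOR.
2e ⊕ bc = 92
a9 ⊕ 4f = e6
f7 ⊕ 09 = fe
be ⊕ ec = 52
7e ⊕ 11 = 6f
3f ⊕ 95 = aa
26 ⊕ 88 = ae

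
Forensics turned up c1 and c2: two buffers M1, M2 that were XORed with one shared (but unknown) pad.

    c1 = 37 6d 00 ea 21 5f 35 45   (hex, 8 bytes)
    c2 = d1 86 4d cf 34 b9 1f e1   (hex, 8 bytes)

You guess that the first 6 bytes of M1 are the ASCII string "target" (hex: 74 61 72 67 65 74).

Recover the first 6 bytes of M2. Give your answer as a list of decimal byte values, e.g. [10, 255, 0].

First, c1 ⊕ c2 = (M1 ⊕ K) ⊕ (M2 ⊕ K) = M1 ⊕ M2, so the key drops out. Then M2 = (M1 ⊕ M2) ⊕ M1 over the first 6 bytes.
byte 0: (37 ⊕ d1) ⊕ 74 = e6 ⊕ 74 = 92
byte 1: (6d ⊕ 86) ⊕ 61 = eb ⊕ 61 = 8a
byte 2: (00 ⊕ 4d) ⊕ 72 = 4d ⊕ 72 = 3f
byte 3: (ea ⊕ cf) ⊕ 67 = 25 ⊕ 67 = 42
byte 4: (21 ⊕ 34) ⊕ 65 = 15 ⊕ 65 = 70
byte 5: (5f ⊕ b9) ⊕ 74 = e6 ⊕ 74 = 92

[146, 138, 63, 66, 112, 146]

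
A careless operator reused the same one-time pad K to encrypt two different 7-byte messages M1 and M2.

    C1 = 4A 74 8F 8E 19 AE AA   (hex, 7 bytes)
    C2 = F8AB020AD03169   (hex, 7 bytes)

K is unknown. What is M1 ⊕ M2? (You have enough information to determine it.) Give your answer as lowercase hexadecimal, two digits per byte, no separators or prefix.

b2df8d84c99fc3

C1 ⊕ C2 = (M1 ⊕ K) ⊕ (M2 ⊕ K) = M1 ⊕ M2 — the shared key cancels under XOR.
byte 0: 4a ⊕ f8 = b2
byte 1: 74 ⊕ ab = df
byte 2: 8f ⊕ 02 = 8d
byte 3: 8e ⊕ 0a = 84
byte 4: 19 ⊕ d0 = c9
byte 5: ae ⊕ 31 = 9f
byte 6: aa ⊕ 69 = c3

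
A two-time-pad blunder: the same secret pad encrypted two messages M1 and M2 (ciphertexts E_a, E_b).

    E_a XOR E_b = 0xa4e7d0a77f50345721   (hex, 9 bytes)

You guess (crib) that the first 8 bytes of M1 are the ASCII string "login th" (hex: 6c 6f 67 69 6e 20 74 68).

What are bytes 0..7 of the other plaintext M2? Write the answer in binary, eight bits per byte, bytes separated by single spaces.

11001000 10001000 10110111 11001110 00010001 01110000 01000000 00111111

Since E_a ⊕ E_b = M1 ⊕ M2, XORing with the guessed M1 bytes yields the corresponding M2 bytes: M2 = (E_a ⊕ E_b) ⊕ M1.
byte 0: a4 ⊕ 6c = c8
byte 1: e7 ⊕ 6f = 88
byte 2: d0 ⊕ 67 = b7
byte 3: a7 ⊕ 69 = ce
byte 4: 7f ⊕ 6e = 11
byte 5: 50 ⊕ 20 = 70
byte 6: 34 ⊕ 74 = 40
byte 7: 57 ⊕ 68 = 3f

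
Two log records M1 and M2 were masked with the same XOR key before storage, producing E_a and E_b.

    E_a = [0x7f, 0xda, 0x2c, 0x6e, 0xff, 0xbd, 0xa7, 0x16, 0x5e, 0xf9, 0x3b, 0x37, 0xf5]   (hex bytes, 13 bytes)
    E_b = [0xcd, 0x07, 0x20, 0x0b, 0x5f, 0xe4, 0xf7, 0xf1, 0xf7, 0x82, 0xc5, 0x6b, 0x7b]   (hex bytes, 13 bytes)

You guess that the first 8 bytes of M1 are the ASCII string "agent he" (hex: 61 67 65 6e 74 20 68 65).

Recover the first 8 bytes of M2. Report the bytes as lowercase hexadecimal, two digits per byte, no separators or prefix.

First, E_a ⊕ E_b = (M1 ⊕ K) ⊕ (M2 ⊕ K) = M1 ⊕ M2, so the key drops out. Then M2 = (M1 ⊕ M2) ⊕ M1 over the first 8 bytes.
byte 0: (7f ^ cd) ^ 61 = b2 ^ 61 = d3
byte 1: (da ^ 07) ^ 67 = dd ^ 67 = ba
byte 2: (2c ^ 20) ^ 65 = 0c ^ 65 = 69
byte 3: (6e ^ 0b) ^ 6e = 65 ^ 6e = 0b
byte 4: (ff ^ 5f) ^ 74 = a0 ^ 74 = d4
byte 5: (bd ^ e4) ^ 20 = 59 ^ 20 = 79
byte 6: (a7 ^ f7) ^ 68 = 50 ^ 68 = 38
byte 7: (16 ^ f1) ^ 65 = e7 ^ 65 = 82

d3ba690bd4793882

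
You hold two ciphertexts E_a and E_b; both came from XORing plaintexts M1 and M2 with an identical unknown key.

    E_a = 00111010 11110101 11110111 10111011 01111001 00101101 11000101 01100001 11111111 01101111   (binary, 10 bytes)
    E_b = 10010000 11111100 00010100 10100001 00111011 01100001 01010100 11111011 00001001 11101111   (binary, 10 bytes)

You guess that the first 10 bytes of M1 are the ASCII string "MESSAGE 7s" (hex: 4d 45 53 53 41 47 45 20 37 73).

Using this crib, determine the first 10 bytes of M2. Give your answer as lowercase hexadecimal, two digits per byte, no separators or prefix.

First, E_a ⊕ E_b = (M1 ⊕ K) ⊕ (M2 ⊕ K) = M1 ⊕ M2, so the key drops out. Then M2 = (M1 ⊕ M2) ⊕ M1 over the first 10 bytes.
byte 0: (3a XOR 90) XOR 4d = aa XOR 4d = e7
byte 1: (f5 XOR fc) XOR 45 = 09 XOR 45 = 4c
byte 2: (f7 XOR 14) XOR 53 = e3 XOR 53 = b0
byte 3: (bb XOR a1) XOR 53 = 1a XOR 53 = 49
byte 4: (79 XOR 3b) XOR 41 = 42 XOR 41 = 03
byte 5: (2d XOR 61) XOR 47 = 4c XOR 47 = 0b
byte 6: (c5 XOR 54) XOR 45 = 91 XOR 45 = d4
byte 7: (61 XOR fb) XOR 20 = 9a XOR 20 = ba
byte 8: (ff XOR 09) XOR 37 = f6 XOR 37 = c1
byte 9: (6f XOR ef) XOR 73 = 80 XOR 73 = f3

e74cb049030bd4bac1f3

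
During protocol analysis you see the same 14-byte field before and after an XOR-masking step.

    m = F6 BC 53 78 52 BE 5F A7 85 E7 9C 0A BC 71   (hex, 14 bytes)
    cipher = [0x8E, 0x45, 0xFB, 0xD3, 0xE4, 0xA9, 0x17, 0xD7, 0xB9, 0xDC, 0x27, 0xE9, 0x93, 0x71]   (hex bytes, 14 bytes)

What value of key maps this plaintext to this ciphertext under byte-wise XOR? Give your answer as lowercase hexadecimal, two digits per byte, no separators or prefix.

Since cipher = m ⊕ key, XORing both sides with m gives key = m ⊕ cipher.
f6 ⊕ 8e = 78
bc ⊕ 45 = f9
53 ⊕ fb = a8
78 ⊕ d3 = ab
52 ⊕ e4 = b6
be ⊕ a9 = 17
5f ⊕ 17 = 48
a7 ⊕ d7 = 70
85 ⊕ b9 = 3c
e7 ⊕ dc = 3b
9c ⊕ 27 = bb
0a ⊕ e9 = e3
bc ⊕ 93 = 2f
71 ⊕ 71 = 00

78f9a8abb61748703c3bbbe32f00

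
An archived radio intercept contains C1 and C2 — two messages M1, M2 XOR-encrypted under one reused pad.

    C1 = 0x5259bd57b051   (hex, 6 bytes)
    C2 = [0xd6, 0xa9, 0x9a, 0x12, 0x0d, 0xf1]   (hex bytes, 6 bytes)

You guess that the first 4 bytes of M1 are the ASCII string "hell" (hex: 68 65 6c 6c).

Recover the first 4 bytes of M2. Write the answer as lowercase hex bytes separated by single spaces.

ec 95 4b 29

First, C1 ⊕ C2 = (M1 ⊕ K) ⊕ (M2 ⊕ K) = M1 ⊕ M2, so the key drops out. Then M2 = (M1 ⊕ M2) ⊕ M1 over the first 4 bytes.
byte 0: (52 ⊕ d6) ⊕ 68 = 84 ⊕ 68 = ec
byte 1: (59 ⊕ a9) ⊕ 65 = f0 ⊕ 65 = 95
byte 2: (bd ⊕ 9a) ⊕ 6c = 27 ⊕ 6c = 4b
byte 3: (57 ⊕ 12) ⊕ 6c = 45 ⊕ 6c = 29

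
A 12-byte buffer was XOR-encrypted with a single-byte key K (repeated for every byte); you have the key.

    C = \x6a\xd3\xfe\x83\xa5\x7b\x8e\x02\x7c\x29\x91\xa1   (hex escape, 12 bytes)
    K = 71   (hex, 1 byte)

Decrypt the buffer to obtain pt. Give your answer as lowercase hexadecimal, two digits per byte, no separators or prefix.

The 1-byte key repeats, so the effective keystream is 71 71 71 71 71 71 71 71 71 71 71 71.
byte 0: 106 XOR 113 =  27
byte 1: 211 XOR 113 = 162
byte 2: 254 XOR 113 = 143
byte 3: 131 XOR 113 = 242
byte 4: 165 XOR 113 = 212
byte 5: 123 XOR 113 =  10
byte 6: 142 XOR 113 = 255
byte 7:   2 XOR 113 = 115
byte 8: 124 XOR 113 =  13
byte 9:  41 XOR 113 =  88
byte 10: 145 XOR 113 = 224
byte 11: 161 XOR 113 = 208

1ba28ff2d40aff730d58e0d0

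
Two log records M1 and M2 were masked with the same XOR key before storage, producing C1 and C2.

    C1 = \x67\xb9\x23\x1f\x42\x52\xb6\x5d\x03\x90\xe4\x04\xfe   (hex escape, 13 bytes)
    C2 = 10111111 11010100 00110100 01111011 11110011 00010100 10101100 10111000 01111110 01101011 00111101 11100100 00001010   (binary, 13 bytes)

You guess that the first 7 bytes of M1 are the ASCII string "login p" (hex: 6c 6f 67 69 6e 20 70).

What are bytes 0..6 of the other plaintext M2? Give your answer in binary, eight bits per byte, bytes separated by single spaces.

10110100 00000010 01110000 00001101 11011111 01100110 01101010

First, C1 ⊕ C2 = (M1 ⊕ K) ⊕ (M2 ⊕ K) = M1 ⊕ M2, so the key drops out. Then M2 = (M1 ⊕ M2) ⊕ M1 over the first 7 bytes.
byte 0: (67 xor bf) xor 6c = d8 xor 6c = b4
byte 1: (b9 xor d4) xor 6f = 6d xor 6f = 02
byte 2: (23 xor 34) xor 67 = 17 xor 67 = 70
byte 3: (1f xor 7b) xor 69 = 64 xor 69 = 0d
byte 4: (42 xor f3) xor 6e = b1 xor 6e = df
byte 5: (52 xor 14) xor 20 = 46 xor 20 = 66
byte 6: (b6 xor ac) xor 70 = 1a xor 70 = 6a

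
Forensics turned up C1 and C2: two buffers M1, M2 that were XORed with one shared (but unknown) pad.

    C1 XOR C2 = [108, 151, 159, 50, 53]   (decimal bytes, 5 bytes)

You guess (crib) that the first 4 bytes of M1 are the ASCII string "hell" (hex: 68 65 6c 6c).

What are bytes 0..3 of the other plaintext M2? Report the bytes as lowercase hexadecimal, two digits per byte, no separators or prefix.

Since C1 ⊕ C2 = M1 ⊕ M2, XORing with the guessed M1 bytes yields the corresponding M2 bytes: M2 = (C1 ⊕ C2) ⊕ M1.
6c ^ 68 = 04
97 ^ 65 = f2
9f ^ 6c = f3
32 ^ 6c = 5e

04f2f35e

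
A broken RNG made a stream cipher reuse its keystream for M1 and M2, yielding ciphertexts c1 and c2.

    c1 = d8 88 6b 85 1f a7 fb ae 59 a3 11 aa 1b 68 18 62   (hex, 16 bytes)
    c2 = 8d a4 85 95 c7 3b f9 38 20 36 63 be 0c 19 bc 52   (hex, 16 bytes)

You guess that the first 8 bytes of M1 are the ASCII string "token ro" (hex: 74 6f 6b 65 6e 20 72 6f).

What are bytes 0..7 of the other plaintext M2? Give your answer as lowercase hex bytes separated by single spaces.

21 43 85 75 b6 bc 70 f9

First, c1 ⊕ c2 = (M1 ⊕ K) ⊕ (M2 ⊕ K) = M1 ⊕ M2, so the key drops out. Then M2 = (M1 ⊕ M2) ⊕ M1 over the first 8 bytes.
byte 0: (d8 xor 8d) xor 74 = 55 xor 74 = 21
byte 1: (88 xor a4) xor 6f = 2c xor 6f = 43
byte 2: (6b xor 85) xor 6b = ee xor 6b = 85
byte 3: (85 xor 95) xor 65 = 10 xor 65 = 75
byte 4: (1f xor c7) xor 6e = d8 xor 6e = b6
byte 5: (a7 xor 3b) xor 20 = 9c xor 20 = bc
byte 6: (fb xor f9) xor 72 = 02 xor 72 = 70
byte 7: (ae xor 38) xor 6f = 96 xor 6f = f9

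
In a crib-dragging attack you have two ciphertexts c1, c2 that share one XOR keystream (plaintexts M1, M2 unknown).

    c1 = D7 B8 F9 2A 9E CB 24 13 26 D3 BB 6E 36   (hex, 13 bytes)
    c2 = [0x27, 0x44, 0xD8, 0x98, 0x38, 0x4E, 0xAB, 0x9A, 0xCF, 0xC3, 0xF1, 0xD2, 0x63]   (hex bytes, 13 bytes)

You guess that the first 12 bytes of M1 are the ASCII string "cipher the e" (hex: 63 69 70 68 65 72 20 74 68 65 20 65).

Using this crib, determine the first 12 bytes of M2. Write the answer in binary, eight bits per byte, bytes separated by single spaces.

First, c1 ⊕ c2 = (M1 ⊕ K) ⊕ (M2 ⊕ K) = M1 ⊕ M2, so the key drops out. Then M2 = (M1 ⊕ M2) ⊕ M1 over the first 12 bytes.
byte 0: (d7 xor 27) xor 63 = f0 xor 63 = 93
byte 1: (b8 xor 44) xor 69 = fc xor 69 = 95
byte 2: (f9 xor d8) xor 70 = 21 xor 70 = 51
byte 3: (2a xor 98) xor 68 = b2 xor 68 = da
byte 4: (9e xor 38) xor 65 = a6 xor 65 = c3
byte 5: (cb xor 4e) xor 72 = 85 xor 72 = f7
byte 6: (24 xor ab) xor 20 = 8f xor 20 = af
byte 7: (13 xor 9a) xor 74 = 89 xor 74 = fd
byte 8: (26 xor cf) xor 68 = e9 xor 68 = 81
byte 9: (d3 xor c3) xor 65 = 10 xor 65 = 75
byte 10: (bb xor f1) xor 20 = 4a xor 20 = 6a
byte 11: (6e xor d2) xor 65 = bc xor 65 = d9

10010011 10010101 01010001 11011010 11000011 11110111 10101111 11111101 10000001 01110101 01101010 11011001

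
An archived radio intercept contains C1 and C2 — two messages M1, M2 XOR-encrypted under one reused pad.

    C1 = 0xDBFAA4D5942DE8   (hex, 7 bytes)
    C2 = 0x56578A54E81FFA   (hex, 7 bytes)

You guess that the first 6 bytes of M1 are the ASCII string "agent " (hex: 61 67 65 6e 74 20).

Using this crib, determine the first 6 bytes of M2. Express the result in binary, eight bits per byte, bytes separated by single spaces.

First, C1 ⊕ C2 = (M1 ⊕ K) ⊕ (M2 ⊕ K) = M1 ⊕ M2, so the key drops out. Then M2 = (M1 ⊕ M2) ⊕ M1 over the first 6 bytes.
byte 0: (db xor 56) xor 61 = 8d xor 61 = ec
byte 1: (fa xor 57) xor 67 = ad xor 67 = ca
byte 2: (a4 xor 8a) xor 65 = 2e xor 65 = 4b
byte 3: (d5 xor 54) xor 6e = 81 xor 6e = ef
byte 4: (94 xor e8) xor 74 = 7c xor 74 = 08
byte 5: (2d xor 1f) xor 20 = 32 xor 20 = 12

11101100 11001010 01001011 11101111 00001000 00010010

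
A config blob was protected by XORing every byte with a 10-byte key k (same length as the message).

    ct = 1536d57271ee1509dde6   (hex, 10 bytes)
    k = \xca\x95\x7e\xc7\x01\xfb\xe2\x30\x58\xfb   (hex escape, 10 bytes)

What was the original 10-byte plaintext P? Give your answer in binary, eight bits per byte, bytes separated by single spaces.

byte 0: 15 ⊕ ca = df
byte 1: 36 ⊕ 95 = a3
byte 2: d5 ⊕ 7e = ab
byte 3: 72 ⊕ c7 = b5
byte 4: 71 ⊕ 01 = 70
byte 5: ee ⊕ fb = 15
byte 6: 15 ⊕ e2 = f7
byte 7: 09 ⊕ 30 = 39
byte 8: dd ⊕ 58 = 85
byte 9: e6 ⊕ fb = 1d

11011111 10100011 10101011 10110101 01110000 00010101 11110111 00111001 10000101 00011101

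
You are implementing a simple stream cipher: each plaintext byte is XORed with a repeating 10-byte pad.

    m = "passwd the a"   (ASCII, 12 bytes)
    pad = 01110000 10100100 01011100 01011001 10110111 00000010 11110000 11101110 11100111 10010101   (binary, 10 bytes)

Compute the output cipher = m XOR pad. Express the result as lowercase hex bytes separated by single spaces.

00 c5 2f 2a c0 66 d0 9a 8f f0 50 c5

The 10-byte key repeats, so the effective keystream is 70 a4 5c 59 b7 02 f0 ee e7 95 70 a4.
byte 0: 112 xor 112 =   0
byte 1:  97 xor 164 = 197
byte 2: 115 xor  92 =  47
byte 3: 115 xor  89 =  42
byte 4: 119 xor 183 = 192
byte 5: 100 xor   2 = 102
byte 6:  32 xor 240 = 208
byte 7: 116 xor 238 = 154
byte 8: 104 xor 231 = 143
byte 9: 101 xor 149 = 240
byte 10:  32 xor 112 =  80
byte 11:  97 xor 164 = 197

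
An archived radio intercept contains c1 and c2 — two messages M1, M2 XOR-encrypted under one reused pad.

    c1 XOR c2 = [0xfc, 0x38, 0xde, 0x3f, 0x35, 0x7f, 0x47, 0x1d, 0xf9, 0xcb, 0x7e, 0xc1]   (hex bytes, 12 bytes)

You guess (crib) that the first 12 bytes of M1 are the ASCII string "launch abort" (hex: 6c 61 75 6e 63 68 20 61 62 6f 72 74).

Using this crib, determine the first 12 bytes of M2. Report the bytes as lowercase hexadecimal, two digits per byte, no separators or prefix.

Since c1 ⊕ c2 = M1 ⊕ M2, XORing with the guessed M1 bytes yields the corresponding M2 bytes: M2 = (c1 ⊕ c2) ⊕ M1.
byte 0: fc ⊕ 6c = 90
byte 1: 38 ⊕ 61 = 59
byte 2: de ⊕ 75 = ab
byte 3: 3f ⊕ 6e = 51
byte 4: 35 ⊕ 63 = 56
byte 5: 7f ⊕ 68 = 17
byte 6: 47 ⊕ 20 = 67
byte 7: 1d ⊕ 61 = 7c
byte 8: f9 ⊕ 62 = 9b
byte 9: cb ⊕ 6f = a4
byte 10: 7e ⊕ 72 = 0c
byte 11: c1 ⊕ 74 = b5

9059ab515617677c9ba40cb5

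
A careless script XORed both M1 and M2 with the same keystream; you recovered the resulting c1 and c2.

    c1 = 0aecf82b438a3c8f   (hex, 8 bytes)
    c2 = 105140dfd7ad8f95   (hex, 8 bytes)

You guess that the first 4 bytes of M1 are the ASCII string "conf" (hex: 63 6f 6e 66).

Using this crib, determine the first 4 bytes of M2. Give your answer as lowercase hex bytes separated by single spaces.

79 d2 d6 92

First, c1 ⊕ c2 = (M1 ⊕ K) ⊕ (M2 ⊕ K) = M1 ⊕ M2, so the key drops out. Then M2 = (M1 ⊕ M2) ⊕ M1 over the first 4 bytes.
byte 0: (0a ^ 10) ^ 63 = 1a ^ 63 = 79
byte 1: (ec ^ 51) ^ 6f = bd ^ 6f = d2
byte 2: (f8 ^ 40) ^ 6e = b8 ^ 6e = d6
byte 3: (2b ^ df) ^ 66 = f4 ^ 66 = 92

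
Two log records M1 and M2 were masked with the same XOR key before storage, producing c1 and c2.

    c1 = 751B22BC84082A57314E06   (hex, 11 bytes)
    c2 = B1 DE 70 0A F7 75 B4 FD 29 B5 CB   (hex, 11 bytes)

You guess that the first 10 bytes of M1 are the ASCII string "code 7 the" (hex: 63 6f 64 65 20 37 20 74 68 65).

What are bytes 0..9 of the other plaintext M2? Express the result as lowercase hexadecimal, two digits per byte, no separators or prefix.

a7aa36d3534abede709e

First, c1 ⊕ c2 = (M1 ⊕ K) ⊕ (M2 ⊕ K) = M1 ⊕ M2, so the key drops out. Then M2 = (M1 ⊕ M2) ⊕ M1 over the first 10 bytes.
byte 0: (75 xor b1) xor 63 = c4 xor 63 = a7
byte 1: (1b xor de) xor 6f = c5 xor 6f = aa
byte 2: (22 xor 70) xor 64 = 52 xor 64 = 36
byte 3: (bc xor 0a) xor 65 = b6 xor 65 = d3
byte 4: (84 xor f7) xor 20 = 73 xor 20 = 53
byte 5: (08 xor 75) xor 37 = 7d xor 37 = 4a
byte 6: (2a xor b4) xor 20 = 9e xor 20 = be
byte 7: (57 xor fd) xor 74 = aa xor 74 = de
byte 8: (31 xor 29) xor 68 = 18 xor 68 = 70
byte 9: (4e xor b5) xor 65 = fb xor 65 = 9e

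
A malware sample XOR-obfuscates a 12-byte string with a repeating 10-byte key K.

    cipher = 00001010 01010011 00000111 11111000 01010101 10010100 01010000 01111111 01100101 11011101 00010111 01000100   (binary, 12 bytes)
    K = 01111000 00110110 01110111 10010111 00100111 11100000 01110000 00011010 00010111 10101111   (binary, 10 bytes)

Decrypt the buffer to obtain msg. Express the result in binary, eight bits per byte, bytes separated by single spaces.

The 10-byte key repeats, so the effective keystream is 78 36 77 97 27 e0 70 1a 17 af 78 36.
byte 0: 0a ⊕ 78 = 72
byte 1: 53 ⊕ 36 = 65
byte 2: 07 ⊕ 77 = 70
byte 3: f8 ⊕ 97 = 6f
byte 4: 55 ⊕ 27 = 72
byte 5: 94 ⊕ e0 = 74
byte 6: 50 ⊕ 70 = 20
byte 7: 7f ⊕ 1a = 65
byte 8: 65 ⊕ 17 = 72
byte 9: dd ⊕ af = 72
byte 10: 17 ⊕ 78 = 6f
byte 11: 44 ⊕ 36 = 72

01110010 01100101 01110000 01101111 01110010 01110100 00100000 01100101 01110010 01110010 01101111 01110010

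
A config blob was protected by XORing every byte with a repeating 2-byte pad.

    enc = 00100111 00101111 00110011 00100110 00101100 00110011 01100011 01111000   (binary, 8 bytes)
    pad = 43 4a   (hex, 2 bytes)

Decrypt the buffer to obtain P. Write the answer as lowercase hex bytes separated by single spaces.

64 65 70 6c 6f 79 20 32

The 2-byte key repeats, so the effective keystream is 43 4a 43 4a 43 4a 43 4a.
byte 0: 00100111 xor 01000011 = 01100100
byte 1: 00101111 xor 01001010 = 01100101
byte 2: 00110011 xor 01000011 = 01110000
byte 3: 00100110 xor 01001010 = 01101100
byte 4: 00101100 xor 01000011 = 01101111
byte 5: 00110011 xor 01001010 = 01111001
byte 6: 01100011 xor 01000011 = 00100000
byte 7: 01111000 xor 01001010 = 00110010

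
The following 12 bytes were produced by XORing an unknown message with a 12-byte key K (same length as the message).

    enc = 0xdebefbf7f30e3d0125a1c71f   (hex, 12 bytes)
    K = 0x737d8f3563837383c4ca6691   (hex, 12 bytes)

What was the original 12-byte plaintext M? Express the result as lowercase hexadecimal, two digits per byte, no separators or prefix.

adc374c2908d4e82e16ba18e

de ⊕ 73 = ad
be ⊕ 7d = c3
fb ⊕ 8f = 74
f7 ⊕ 35 = c2
f3 ⊕ 63 = 90
0e ⊕ 83 = 8d
3d ⊕ 73 = 4e
01 ⊕ 83 = 82
25 ⊕ c4 = e1
a1 ⊕ ca = 6b
c7 ⊕ 66 = a1
1f ⊕ 91 = 8e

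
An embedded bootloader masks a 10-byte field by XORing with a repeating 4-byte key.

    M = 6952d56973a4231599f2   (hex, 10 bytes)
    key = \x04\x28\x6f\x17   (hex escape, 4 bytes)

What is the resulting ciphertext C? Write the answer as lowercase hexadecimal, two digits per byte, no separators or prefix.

6d7aba7e778c4c029dda

The 4-byte key repeats, so the effective keystream is 04 28 6f 17 04 28 6f 17 04 28.
byte 0: 69 ^ 04 = 6d
byte 1: 52 ^ 28 = 7a
byte 2: d5 ^ 6f = ba
byte 3: 69 ^ 17 = 7e
byte 4: 73 ^ 04 = 77
byte 5: a4 ^ 28 = 8c
byte 6: 23 ^ 6f = 4c
byte 7: 15 ^ 17 = 02
byte 8: 99 ^ 04 = 9d
byte 9: f2 ^ 28 = da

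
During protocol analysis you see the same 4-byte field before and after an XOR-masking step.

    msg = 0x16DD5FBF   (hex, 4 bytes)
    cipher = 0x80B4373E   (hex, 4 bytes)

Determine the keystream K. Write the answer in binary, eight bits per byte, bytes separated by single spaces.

10010110 01101001 01101000 10000001

Since cipher = msg ⊕ K, XORing both sides with msg gives K = msg ⊕ cipher.
00010110 ⊕ 10000000 = 10010110
11011101 ⊕ 10110100 = 01101001
01011111 ⊕ 00110111 = 01101000
10111111 ⊕ 00111110 = 10000001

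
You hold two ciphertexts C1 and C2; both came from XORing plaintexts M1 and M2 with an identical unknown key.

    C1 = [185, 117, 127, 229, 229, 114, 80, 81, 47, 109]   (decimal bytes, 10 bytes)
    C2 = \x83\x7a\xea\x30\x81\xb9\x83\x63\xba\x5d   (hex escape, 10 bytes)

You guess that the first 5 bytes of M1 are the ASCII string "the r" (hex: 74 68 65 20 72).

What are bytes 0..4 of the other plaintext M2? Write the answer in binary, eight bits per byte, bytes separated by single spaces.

First, C1 ⊕ C2 = (M1 ⊕ K) ⊕ (M2 ⊕ K) = M1 ⊕ M2, so the key drops out. Then M2 = (M1 ⊕ M2) ⊕ M1 over the first 5 bytes.
byte 0: (b9 ^ 83) ^ 74 = 3a ^ 74 = 4e
byte 1: (75 ^ 7a) ^ 68 = 0f ^ 68 = 67
byte 2: (7f ^ ea) ^ 65 = 95 ^ 65 = f0
byte 3: (e5 ^ 30) ^ 20 = d5 ^ 20 = f5
byte 4: (e5 ^ 81) ^ 72 = 64 ^ 72 = 16

01001110 01100111 11110000 11110101 00010110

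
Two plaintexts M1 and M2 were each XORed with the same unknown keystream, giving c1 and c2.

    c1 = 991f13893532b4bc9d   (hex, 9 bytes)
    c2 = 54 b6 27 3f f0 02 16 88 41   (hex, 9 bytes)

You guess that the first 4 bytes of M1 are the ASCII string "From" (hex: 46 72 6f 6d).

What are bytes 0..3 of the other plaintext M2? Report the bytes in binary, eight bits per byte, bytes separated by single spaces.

First, c1 ⊕ c2 = (M1 ⊕ K) ⊕ (M2 ⊕ K) = M1 ⊕ M2, so the key drops out. Then M2 = (M1 ⊕ M2) ⊕ M1 over the first 4 bytes.
byte 0: (99 xor 54) xor 46 = cd xor 46 = 8b
byte 1: (1f xor b6) xor 72 = a9 xor 72 = db
byte 2: (13 xor 27) xor 6f = 34 xor 6f = 5b
byte 3: (89 xor 3f) xor 6d = b6 xor 6d = db

10001011 11011011 01011011 11011011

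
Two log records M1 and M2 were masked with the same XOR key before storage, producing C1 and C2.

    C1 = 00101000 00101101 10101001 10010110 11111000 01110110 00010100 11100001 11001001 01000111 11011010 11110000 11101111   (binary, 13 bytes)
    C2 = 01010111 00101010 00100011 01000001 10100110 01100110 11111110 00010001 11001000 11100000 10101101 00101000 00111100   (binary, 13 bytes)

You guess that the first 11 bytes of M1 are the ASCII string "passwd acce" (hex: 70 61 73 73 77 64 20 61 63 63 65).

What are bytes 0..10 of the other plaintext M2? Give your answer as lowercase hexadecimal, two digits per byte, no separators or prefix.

First, C1 ⊕ C2 = (M1 ⊕ K) ⊕ (M2 ⊕ K) = M1 ⊕ M2, so the key drops out. Then M2 = (M1 ⊕ M2) ⊕ M1 over the first 11 bytes.
byte 0: (28 xor 57) xor 70 = 7f xor 70 = 0f
byte 1: (2d xor 2a) xor 61 = 07 xor 61 = 66
byte 2: (a9 xor 23) xor 73 = 8a xor 73 = f9
byte 3: (96 xor 41) xor 73 = d7 xor 73 = a4
byte 4: (f8 xor a6) xor 77 = 5e xor 77 = 29
byte 5: (76 xor 66) xor 64 = 10 xor 64 = 74
byte 6: (14 xor fe) xor 20 = ea xor 20 = ca
byte 7: (e1 xor 11) xor 61 = f0 xor 61 = 91
byte 8: (c9 xor c8) xor 63 = 01 xor 63 = 62
byte 9: (47 xor e0) xor 63 = a7 xor 63 = c4
byte 10: (da xor ad) xor 65 = 77 xor 65 = 12

0f66f9a42974ca9162c412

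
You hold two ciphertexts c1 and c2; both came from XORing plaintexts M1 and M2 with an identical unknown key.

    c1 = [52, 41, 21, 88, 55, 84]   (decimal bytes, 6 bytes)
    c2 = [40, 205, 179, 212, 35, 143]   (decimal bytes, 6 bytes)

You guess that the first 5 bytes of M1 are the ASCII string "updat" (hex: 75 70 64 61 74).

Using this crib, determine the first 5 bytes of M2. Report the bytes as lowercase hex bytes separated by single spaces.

First, c1 ⊕ c2 = (M1 ⊕ K) ⊕ (M2 ⊕ K) = M1 ⊕ M2, so the key drops out. Then M2 = (M1 ⊕ M2) ⊕ M1 over the first 5 bytes.
byte 0: (34 ⊕ 28) ⊕ 75 = 1c ⊕ 75 = 69
byte 1: (29 ⊕ cd) ⊕ 70 = e4 ⊕ 70 = 94
byte 2: (15 ⊕ b3) ⊕ 64 = a6 ⊕ 64 = c2
byte 3: (58 ⊕ d4) ⊕ 61 = 8c ⊕ 61 = ed
byte 4: (37 ⊕ 23) ⊕ 74 = 14 ⊕ 74 = 60

69 94 c2 ed 60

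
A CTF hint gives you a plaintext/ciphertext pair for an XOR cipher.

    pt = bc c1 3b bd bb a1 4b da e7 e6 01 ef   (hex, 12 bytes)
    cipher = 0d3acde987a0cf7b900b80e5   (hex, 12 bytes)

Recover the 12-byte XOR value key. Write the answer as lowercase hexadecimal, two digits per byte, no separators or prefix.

b1fbf6543c0184a177ed810a

Since cipher = pt ⊕ key, XORing both sides with pt gives key = pt ⊕ cipher.
bc ⊕ 0d = b1
c1 ⊕ 3a = fb
3b ⊕ cd = f6
bd ⊕ e9 = 54
bb ⊕ 87 = 3c
a1 ⊕ a0 = 01
4b ⊕ cf = 84
da ⊕ 7b = a1
e7 ⊕ 90 = 77
e6 ⊕ 0b = ed
01 ⊕ 80 = 81
ef ⊕ e5 = 0a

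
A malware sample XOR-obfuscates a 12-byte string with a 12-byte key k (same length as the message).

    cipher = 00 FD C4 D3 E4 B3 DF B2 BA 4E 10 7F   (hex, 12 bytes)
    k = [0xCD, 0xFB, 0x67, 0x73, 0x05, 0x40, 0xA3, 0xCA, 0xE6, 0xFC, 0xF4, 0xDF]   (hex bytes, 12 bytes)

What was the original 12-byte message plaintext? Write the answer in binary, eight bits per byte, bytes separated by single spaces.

XOR is its own inverse, so applying the key byte-wise gives the result directly.
00000000 XOR 11001101 = 11001101
11111101 XOR 11111011 = 00000110
11000100 XOR 01100111 = 10100011
11010011 XOR 01110011 = 10100000
11100100 XOR 00000101 = 11100001
10110011 XOR 01000000 = 11110011
11011111 XOR 10100011 = 01111100
10110010 XOR 11001010 = 01111000
10111010 XOR 11100110 = 01011100
01001110 XOR 11111100 = 10110010
00010000 XOR 11110100 = 11100100
01111111 XOR 11011111 = 10100000

11001101 00000110 10100011 10100000 11100001 11110011 01111100 01111000 01011100 10110010 11100100 10100000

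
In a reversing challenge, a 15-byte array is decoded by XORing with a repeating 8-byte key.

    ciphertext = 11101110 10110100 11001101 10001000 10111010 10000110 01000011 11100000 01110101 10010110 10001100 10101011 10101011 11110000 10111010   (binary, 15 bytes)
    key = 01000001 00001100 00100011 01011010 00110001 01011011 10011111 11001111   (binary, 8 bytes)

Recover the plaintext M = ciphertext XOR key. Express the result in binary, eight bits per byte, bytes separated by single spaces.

The 8-byte key repeats, so the effective keystream is 41 0c 23 5a 31 5b 9f cf 41 0c 23 5a 31 5b 9f.
byte 0: 238 xor  65 = 175
byte 1: 180 xor  12 = 184
byte 2: 205 xor  35 = 238
byte 3: 136 xor  90 = 210
byte 4: 186 xor  49 = 139
byte 5: 134 xor  91 = 221
byte 6:  67 xor 159 = 220
byte 7: 224 xor 207 =  47
byte 8: 117 xor  65 =  52
byte 9: 150 xor  12 = 154
byte 10: 140 xor  35 = 175
byte 11: 171 xor  90 = 241
byte 12: 171 xor  49 = 154
byte 13: 240 xor  91 = 171
byte 14: 186 xor 159 =  37

10101111 10111000 11101110 11010010 10001011 11011101 11011100 00101111 00110100 10011010 10101111 11110001 10011010 10101011 00100101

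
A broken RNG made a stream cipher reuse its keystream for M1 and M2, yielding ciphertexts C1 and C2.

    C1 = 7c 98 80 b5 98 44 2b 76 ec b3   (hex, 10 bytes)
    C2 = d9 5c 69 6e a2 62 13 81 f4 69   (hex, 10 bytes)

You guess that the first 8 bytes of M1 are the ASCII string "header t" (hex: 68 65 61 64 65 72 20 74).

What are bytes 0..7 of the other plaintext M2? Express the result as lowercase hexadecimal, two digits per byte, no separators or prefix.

First, C1 ⊕ C2 = (M1 ⊕ K) ⊕ (M2 ⊕ K) = M1 ⊕ M2, so the key drops out. Then M2 = (M1 ⊕ M2) ⊕ M1 over the first 8 bytes.
byte 0: (7c XOR d9) XOR 68 = a5 XOR 68 = cd
byte 1: (98 XOR 5c) XOR 65 = c4 XOR 65 = a1
byte 2: (80 XOR 69) XOR 61 = e9 XOR 61 = 88
byte 3: (b5 XOR 6e) XOR 64 = db XOR 64 = bf
byte 4: (98 XOR a2) XOR 65 = 3a XOR 65 = 5f
byte 5: (44 XOR 62) XOR 72 = 26 XOR 72 = 54
byte 6: (2b XOR 13) XOR 20 = 38 XOR 20 = 18
byte 7: (76 XOR 81) XOR 74 = f7 XOR 74 = 83

cda188bf5f541883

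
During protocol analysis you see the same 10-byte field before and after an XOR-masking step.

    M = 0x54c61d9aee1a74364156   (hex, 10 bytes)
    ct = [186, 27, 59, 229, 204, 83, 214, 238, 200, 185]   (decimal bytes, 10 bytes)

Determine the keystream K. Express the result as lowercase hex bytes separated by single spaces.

ee dd 26 7f 22 49 a2 d8 89 ef

Since ct = M ⊕ K, XORing both sides with M gives K = M ⊕ ct.
54 ⊕ ba = ee
c6 ⊕ 1b = dd
1d ⊕ 3b = 26
9a ⊕ e5 = 7f
ee ⊕ cc = 22
1a ⊕ 53 = 49
74 ⊕ d6 = a2
36 ⊕ ee = d8
41 ⊕ c8 = 89
56 ⊕ b9 = ef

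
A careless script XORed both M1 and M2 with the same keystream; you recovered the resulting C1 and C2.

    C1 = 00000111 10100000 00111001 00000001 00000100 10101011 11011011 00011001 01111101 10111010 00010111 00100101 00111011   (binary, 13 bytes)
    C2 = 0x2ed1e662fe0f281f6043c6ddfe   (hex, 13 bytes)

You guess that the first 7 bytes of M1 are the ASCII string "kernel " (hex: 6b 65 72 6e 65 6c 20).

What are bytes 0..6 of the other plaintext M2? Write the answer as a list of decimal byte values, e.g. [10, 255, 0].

First, C1 ⊕ C2 = (M1 ⊕ K) ⊕ (M2 ⊕ K) = M1 ⊕ M2, so the key drops out. Then M2 = (M1 ⊕ M2) ⊕ M1 over the first 7 bytes.
byte 0: (07 xor 2e) xor 6b = 29 xor 6b = 42
byte 1: (a0 xor d1) xor 65 = 71 xor 65 = 14
byte 2: (39 xor e6) xor 72 = df xor 72 = ad
byte 3: (01 xor 62) xor 6e = 63 xor 6e = 0d
byte 4: (04 xor fe) xor 65 = fa xor 65 = 9f
byte 5: (ab xor 0f) xor 6c = a4 xor 6c = c8
byte 6: (db xor 28) xor 20 = f3 xor 20 = d3

[66, 20, 173, 13, 159, 200, 211]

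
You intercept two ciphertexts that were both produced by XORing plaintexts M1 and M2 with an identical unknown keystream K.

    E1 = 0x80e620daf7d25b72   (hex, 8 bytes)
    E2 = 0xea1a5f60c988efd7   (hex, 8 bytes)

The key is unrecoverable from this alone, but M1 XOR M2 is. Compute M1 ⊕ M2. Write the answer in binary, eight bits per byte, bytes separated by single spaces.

E1 ⊕ E2 = (M1 ⊕ K) ⊕ (M2 ⊕ K) = M1 ⊕ M2 — the shared key cancels under XOR.
80 ⊕ ea = 6a
e6 ⊕ 1a = fc
20 ⊕ 5f = 7f
da ⊕ 60 = ba
f7 ⊕ c9 = 3e
d2 ⊕ 88 = 5a
5b ⊕ ef = b4
72 ⊕ d7 = a5

01101010 11111100 01111111 10111010 00111110 01011010 10110100 10100101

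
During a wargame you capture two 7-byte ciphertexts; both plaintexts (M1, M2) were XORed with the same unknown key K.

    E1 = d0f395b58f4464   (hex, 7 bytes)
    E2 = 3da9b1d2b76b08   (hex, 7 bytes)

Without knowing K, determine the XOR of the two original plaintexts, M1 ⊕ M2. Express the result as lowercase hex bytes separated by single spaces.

E1 ⊕ E2 = (M1 ⊕ K) ⊕ (M2 ⊕ K) = M1 ⊕ M2 — the shared key cancels under XOR.
208 ⊕  61 = 237
243 ⊕ 169 =  90
149 ⊕ 177 =  36
181 ⊕ 210 = 103
143 ⊕ 183 =  56
 68 ⊕ 107 =  47
100 ⊕   8 = 108

ed 5a 24 67 38 2f 6c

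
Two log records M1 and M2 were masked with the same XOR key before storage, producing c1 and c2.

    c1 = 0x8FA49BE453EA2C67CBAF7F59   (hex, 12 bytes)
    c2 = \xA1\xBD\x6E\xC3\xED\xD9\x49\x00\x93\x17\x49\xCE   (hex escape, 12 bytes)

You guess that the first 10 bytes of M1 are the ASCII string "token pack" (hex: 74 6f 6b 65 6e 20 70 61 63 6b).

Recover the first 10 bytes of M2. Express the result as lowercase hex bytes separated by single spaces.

5a 76 9e 42 d0 13 15 06 3b d3

First, c1 ⊕ c2 = (M1 ⊕ K) ⊕ (M2 ⊕ K) = M1 ⊕ M2, so the key drops out. Then M2 = (M1 ⊕ M2) ⊕ M1 over the first 10 bytes.
byte 0: (8f xor a1) xor 74 = 2e xor 74 = 5a
byte 1: (a4 xor bd) xor 6f = 19 xor 6f = 76
byte 2: (9b xor 6e) xor 6b = f5 xor 6b = 9e
byte 3: (e4 xor c3) xor 65 = 27 xor 65 = 42
byte 4: (53 xor ed) xor 6e = be xor 6e = d0
byte 5: (ea xor d9) xor 20 = 33 xor 20 = 13
byte 6: (2c xor 49) xor 70 = 65 xor 70 = 15
byte 7: (67 xor 00) xor 61 = 67 xor 61 = 06
byte 8: (cb xor 93) xor 63 = 58 xor 63 = 3b
byte 9: (af xor 17) xor 6b = b8 xor 6b = d3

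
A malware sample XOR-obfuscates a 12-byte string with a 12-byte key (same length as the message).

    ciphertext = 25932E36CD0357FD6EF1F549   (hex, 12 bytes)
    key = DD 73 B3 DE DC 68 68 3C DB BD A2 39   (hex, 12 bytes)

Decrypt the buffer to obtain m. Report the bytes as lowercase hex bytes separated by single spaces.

f8 e0 9d e8 11 6b 3f c1 b5 4c 57 70

XOR is its own inverse, so applying the key byte-wise gives the result directly.
byte 0: 25 XOR dd = f8
byte 1: 93 XOR 73 = e0
byte 2: 2e XOR b3 = 9d
byte 3: 36 XOR de = e8
byte 4: cd XOR dc = 11
byte 5: 03 XOR 68 = 6b
byte 6: 57 XOR 68 = 3f
byte 7: fd XOR 3c = c1
byte 8: 6e XOR db = b5
byte 9: f1 XOR bd = 4c
byte 10: f5 XOR a2 = 57
byte 11: 49 XOR 39 = 70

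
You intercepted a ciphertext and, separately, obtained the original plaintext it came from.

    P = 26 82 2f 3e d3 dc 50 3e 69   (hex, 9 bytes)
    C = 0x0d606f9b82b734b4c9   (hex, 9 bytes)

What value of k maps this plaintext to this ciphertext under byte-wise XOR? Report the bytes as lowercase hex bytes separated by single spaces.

Since C = P ⊕ k, XORing both sides with P gives k = P ⊕ C.
byte 0: 00100110 ⊕ 00001101 = 00101011
byte 1: 10000010 ⊕ 01100000 = 11100010
byte 2: 00101111 ⊕ 01101111 = 01000000
byte 3: 00111110 ⊕ 10011011 = 10100101
byte 4: 11010011 ⊕ 10000010 = 01010001
byte 5: 11011100 ⊕ 10110111 = 01101011
byte 6: 01010000 ⊕ 00110100 = 01100100
byte 7: 00111110 ⊕ 10110100 = 10001010
byte 8: 01101001 ⊕ 11001001 = 10100000

2b e2 40 a5 51 6b 64 8a a0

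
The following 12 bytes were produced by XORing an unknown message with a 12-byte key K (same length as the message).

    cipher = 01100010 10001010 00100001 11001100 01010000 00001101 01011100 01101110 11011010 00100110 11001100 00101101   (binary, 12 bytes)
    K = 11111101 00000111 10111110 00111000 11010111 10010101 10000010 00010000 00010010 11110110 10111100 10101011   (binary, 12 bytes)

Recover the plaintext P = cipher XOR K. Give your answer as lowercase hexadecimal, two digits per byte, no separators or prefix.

XOR is its own inverse, so applying the key byte-wise gives the result directly.
62 xor fd = 9f
8a xor 07 = 8d
21 xor be = 9f
cc xor 38 = f4
50 xor d7 = 87
0d xor 95 = 98
5c xor 82 = de
6e xor 10 = 7e
da xor 12 = c8
26 xor f6 = d0
cc xor bc = 70
2d xor ab = 86

9f8d9ff48798de7ec8d07086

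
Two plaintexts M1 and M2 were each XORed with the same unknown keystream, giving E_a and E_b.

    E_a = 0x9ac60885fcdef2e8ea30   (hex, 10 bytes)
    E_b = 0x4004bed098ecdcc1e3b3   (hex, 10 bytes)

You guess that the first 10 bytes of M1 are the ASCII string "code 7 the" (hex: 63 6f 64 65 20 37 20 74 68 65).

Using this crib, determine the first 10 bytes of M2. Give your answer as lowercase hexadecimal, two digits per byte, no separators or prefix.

b9add23044050e5d61e6

First, E_a ⊕ E_b = (M1 ⊕ K) ⊕ (M2 ⊕ K) = M1 ⊕ M2, so the key drops out. Then M2 = (M1 ⊕ M2) ⊕ M1 over the first 10 bytes.
byte 0: (9a ⊕ 40) ⊕ 63 = da ⊕ 63 = b9
byte 1: (c6 ⊕ 04) ⊕ 6f = c2 ⊕ 6f = ad
byte 2: (08 ⊕ be) ⊕ 64 = b6 ⊕ 64 = d2
byte 3: (85 ⊕ d0) ⊕ 65 = 55 ⊕ 65 = 30
byte 4: (fc ⊕ 98) ⊕ 20 = 64 ⊕ 20 = 44
byte 5: (de ⊕ ec) ⊕ 37 = 32 ⊕ 37 = 05
byte 6: (f2 ⊕ dc) ⊕ 20 = 2e ⊕ 20 = 0e
byte 7: (e8 ⊕ c1) ⊕ 74 = 29 ⊕ 74 = 5d
byte 8: (ea ⊕ e3) ⊕ 68 = 09 ⊕ 68 = 61
byte 9: (30 ⊕ b3) ⊕ 65 = 83 ⊕ 65 = e6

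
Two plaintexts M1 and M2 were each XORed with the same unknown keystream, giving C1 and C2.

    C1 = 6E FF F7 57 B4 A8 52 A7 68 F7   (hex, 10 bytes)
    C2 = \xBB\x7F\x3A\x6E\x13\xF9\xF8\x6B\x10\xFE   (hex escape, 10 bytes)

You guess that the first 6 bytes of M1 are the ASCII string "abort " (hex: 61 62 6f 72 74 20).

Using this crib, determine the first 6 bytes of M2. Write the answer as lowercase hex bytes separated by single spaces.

b4 e2 a2 4b d3 71

First, C1 ⊕ C2 = (M1 ⊕ K) ⊕ (M2 ⊕ K) = M1 ⊕ M2, so the key drops out. Then M2 = (M1 ⊕ M2) ⊕ M1 over the first 6 bytes.
byte 0: (6e XOR bb) XOR 61 = d5 XOR 61 = b4
byte 1: (ff XOR 7f) XOR 62 = 80 XOR 62 = e2
byte 2: (f7 XOR 3a) XOR 6f = cd XOR 6f = a2
byte 3: (57 XOR 6e) XOR 72 = 39 XOR 72 = 4b
byte 4: (b4 XOR 13) XOR 74 = a7 XOR 74 = d3
byte 5: (a8 XOR f9) XOR 20 = 51 XOR 20 = 71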